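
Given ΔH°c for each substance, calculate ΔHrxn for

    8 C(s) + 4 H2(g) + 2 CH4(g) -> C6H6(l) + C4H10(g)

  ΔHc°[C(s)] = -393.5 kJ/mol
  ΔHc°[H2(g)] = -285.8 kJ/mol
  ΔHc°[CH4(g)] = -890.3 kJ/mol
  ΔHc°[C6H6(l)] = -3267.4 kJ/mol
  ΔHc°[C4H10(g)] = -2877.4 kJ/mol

ΔHrxn = 73.0 kJ/mol

With combustion enthalpies, reactants minus products:
= [8·(-393.5) + 4·(-285.8) + 2·(-890.3)] − [1·(-3267.4) + 1·(-2877.4)]
= 73.0 kJ/mol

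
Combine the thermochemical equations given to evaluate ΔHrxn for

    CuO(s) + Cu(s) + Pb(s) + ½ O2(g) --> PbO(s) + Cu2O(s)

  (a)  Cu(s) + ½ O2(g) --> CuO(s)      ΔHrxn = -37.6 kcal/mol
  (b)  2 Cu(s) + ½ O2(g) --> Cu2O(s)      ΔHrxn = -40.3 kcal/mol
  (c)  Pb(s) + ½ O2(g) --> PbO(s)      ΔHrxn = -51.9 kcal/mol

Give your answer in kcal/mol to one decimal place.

ΔHrxn = -54.6 kcal/mol

(a) reversed (CuO(s) must end up as a reactant): +37.6 kcal/mol
(b) as written (Cu2O(s) already on the product side): -40.3 kcal/mol
(c) as written (PbO(s) already on the product side): -51.9 kcal/mol
By Hess's law, ΔHrxn = (-1)·(-37.6) + (1)·(-40.3) + (1)·(-51.9) = -54.6 kcal/mol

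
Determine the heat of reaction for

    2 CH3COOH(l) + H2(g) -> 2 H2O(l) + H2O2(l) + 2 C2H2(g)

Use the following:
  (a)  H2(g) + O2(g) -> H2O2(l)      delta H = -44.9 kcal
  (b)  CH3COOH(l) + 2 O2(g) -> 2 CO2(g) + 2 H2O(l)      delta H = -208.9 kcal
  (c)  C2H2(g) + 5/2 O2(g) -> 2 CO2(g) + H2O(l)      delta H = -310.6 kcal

(a) as written (H2O2(l) already on the product side): -44.9 kcal
(b) × 2 (×2 to match 2 CH3COOH(l) in the target): (2)·(-208.9) = -417.8 kcal
(c) reversed and × 2 (reverse to put C2H2(g) on the product side; scale by 2 for the 2 C2H2(g)): (-2)·(-310.6) = +621.2 kcal
delta H = (1)·(-44.9) + (2)·(-208.9) + (-2)·(-310.6) = 158.5 kcal

delta H = 158.5 kcal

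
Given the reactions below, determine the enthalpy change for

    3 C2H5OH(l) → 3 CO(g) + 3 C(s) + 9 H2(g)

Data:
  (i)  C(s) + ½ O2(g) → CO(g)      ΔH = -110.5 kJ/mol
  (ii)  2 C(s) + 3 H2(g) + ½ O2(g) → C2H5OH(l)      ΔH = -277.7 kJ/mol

(i) × 3 (scale by 3 for the 3 CO(g)): (3)·(-110.5) = -331.5 kJ/mol
(ii) reversed and × 3 (reverse to put C2H5OH(l) on the reactant side; ×3 to match 3 C2H5OH(l) in the target): (-3)·(-277.7) = +833.1 kJ/mol
ΔH = (-331.5) + (+833.1) = 501.6 kJ/mol

ΔH = 501.6 kJ/mol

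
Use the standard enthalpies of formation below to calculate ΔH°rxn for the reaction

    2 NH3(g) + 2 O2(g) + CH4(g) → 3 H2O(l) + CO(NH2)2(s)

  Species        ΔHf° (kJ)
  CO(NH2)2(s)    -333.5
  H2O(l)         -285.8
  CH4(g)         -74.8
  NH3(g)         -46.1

ΔH°rxn = -1023.9 kJ

ΔH°rxn = Σ nΔHf°(products) − Σ nΔHf°(reactants).
Products: 3·(-285.8) + 1·(-333.5) = -1190.9
Reactants: 2·(-46.1) + 2·(+0.0) + 1·(-74.8) = -167.0
ΔH°rxn = (-1190.9) − (-167.0) = -1023.9 kJ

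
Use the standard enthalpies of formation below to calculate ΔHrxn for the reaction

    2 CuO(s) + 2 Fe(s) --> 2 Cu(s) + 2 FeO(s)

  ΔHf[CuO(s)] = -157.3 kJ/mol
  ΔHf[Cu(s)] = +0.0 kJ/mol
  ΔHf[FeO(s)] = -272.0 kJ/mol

ΔHrxn = -229.4 kJ/mol

Products: 2·(+0.0) + 2·(-272.0) = -544.0
Reactants: 2·(-157.3) + 2·(+0.0) = -314.6
ΔHrxn = (-544.0) − (-314.6) = -229.4 kJ/mol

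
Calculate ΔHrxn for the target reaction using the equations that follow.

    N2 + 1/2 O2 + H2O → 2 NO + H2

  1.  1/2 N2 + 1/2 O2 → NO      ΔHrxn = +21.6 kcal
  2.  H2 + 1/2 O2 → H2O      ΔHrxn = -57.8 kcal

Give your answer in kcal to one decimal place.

ΔHrxn = 101.0 kcal

eq. 1 × 2 (scale by 2 for the 2 NO): (2)·(+21.6) = +43.2 kcal
eq. 2 reversed (H2O must end up as a reactant): +57.8 kcal
Combining the equations, ΔHrxn = (+43.2) + (+57.8) = 101.0 kcal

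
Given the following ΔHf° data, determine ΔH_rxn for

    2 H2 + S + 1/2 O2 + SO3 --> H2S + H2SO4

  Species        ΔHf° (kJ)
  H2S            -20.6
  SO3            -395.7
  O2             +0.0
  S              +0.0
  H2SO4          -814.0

ΔH_rxn = -438.9 kJ

Products: 1·(-20.6) + 1·(-814.0) = -834.6
Reactants: 2·(+0.0) + 1·(+0.0) + 1/2·(+0.0) + 1·(-395.7) = -395.7
ΔH_rxn = (-834.6) − (-395.7) = -438.9 kJ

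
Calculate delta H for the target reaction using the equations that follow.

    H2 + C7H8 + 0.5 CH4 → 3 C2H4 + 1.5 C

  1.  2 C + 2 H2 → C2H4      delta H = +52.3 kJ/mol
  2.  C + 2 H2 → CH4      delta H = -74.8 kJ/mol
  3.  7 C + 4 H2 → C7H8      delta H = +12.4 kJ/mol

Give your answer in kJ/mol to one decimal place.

eq. 1 × 3: (3)·(+52.3) = +156.9 kJ/mol
eq. 2 reversed and × 1/2: (-1/2)·(-74.8) = +37.4 kJ/mol
eq. 3 reversed: -12.4 kJ/mol
Since enthalpy is a state function, delta H = (+156.9) + (+37.4) + (-12.4) = 181.9 kJ/mol

delta H = 181.9 kJ/mol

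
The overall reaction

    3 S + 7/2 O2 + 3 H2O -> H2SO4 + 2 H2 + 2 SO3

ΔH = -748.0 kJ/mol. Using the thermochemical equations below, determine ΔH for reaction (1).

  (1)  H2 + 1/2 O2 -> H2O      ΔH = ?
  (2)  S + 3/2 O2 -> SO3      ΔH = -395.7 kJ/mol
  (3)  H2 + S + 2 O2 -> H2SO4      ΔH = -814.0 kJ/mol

ΔH = -285.8 kJ/mol

(1) reversed and × 3: contributes −3·x
(2) × 2: (2)·(-395.7) = -791.4 kJ/mol
(3) as written: -814.0 kJ/mol
-748.0 = (-791.4) + (-814.0) − 3·x
x = (-748.0 − (-1605.4)) / (-3) = -285.8 kJ/mol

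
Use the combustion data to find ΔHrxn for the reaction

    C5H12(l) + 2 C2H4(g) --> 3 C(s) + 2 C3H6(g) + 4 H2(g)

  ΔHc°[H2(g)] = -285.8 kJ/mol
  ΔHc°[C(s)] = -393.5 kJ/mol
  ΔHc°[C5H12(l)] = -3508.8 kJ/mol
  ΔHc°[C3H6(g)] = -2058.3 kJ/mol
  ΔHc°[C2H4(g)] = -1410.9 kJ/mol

Using ΔH = Σ nΔHc°(reactants) − Σ nΔHc°(products):
= [1·(-3508.8) + 2·(-1410.9)] − [3·(-393.5) + 2·(-2058.3) + 4·(-285.8)]
= 109.7 kJ/mol

ΔHrxn = 109.7 kJ/mol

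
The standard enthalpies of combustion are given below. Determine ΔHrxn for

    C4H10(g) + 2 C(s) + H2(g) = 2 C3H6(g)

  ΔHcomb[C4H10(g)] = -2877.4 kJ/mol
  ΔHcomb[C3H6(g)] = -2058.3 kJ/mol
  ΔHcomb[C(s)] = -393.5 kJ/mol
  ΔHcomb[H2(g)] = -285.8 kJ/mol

With combustion enthalpies, reactants minus products:
= [1·(-2877.4) + 2·(-393.5) + 1·(-285.8)] − [2·(-2058.3)]
= 166.4 kJ/mol

ΔHrxn = 166.4 kJ/mol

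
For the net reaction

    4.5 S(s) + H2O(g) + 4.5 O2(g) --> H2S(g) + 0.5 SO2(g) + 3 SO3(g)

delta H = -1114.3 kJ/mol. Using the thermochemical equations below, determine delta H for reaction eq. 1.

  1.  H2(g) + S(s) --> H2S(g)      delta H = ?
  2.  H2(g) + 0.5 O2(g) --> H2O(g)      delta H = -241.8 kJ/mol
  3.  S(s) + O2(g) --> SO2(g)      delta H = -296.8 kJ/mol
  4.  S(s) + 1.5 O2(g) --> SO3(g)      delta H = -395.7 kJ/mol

delta H = -20.6 kJ/mol

eq. 1 as written (H2S(g) already on the product side): contributes x
eq. 2 reversed (H2O(g) must end up as a reactant): +241.8 kJ/mol
eq. 3 × 1/2 (scale by 1/2 for the 1/2 SO2(g)): (1/2)·(-296.8) = -148.4 kJ/mol
eq. 4 × 3 (×3 to match 3 SO3(g) in the target): (3)·(-395.7) = -1187.1 kJ/mol
-1114.3 = (+241.8) + (-148.4) + (-1187.1) + x
x = (-1114.3 − (-1093.7)) / (1) = -20.6 kJ/mol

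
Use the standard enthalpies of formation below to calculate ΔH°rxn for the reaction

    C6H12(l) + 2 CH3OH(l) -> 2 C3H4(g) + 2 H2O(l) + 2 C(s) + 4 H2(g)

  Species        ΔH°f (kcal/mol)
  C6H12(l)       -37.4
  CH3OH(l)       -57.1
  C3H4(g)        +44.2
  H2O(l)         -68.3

Products: 2·(+44.2) + 2·(-68.3) + 2·(+0.0) + 4·(+0.0) = -48.2
Reactants: 1·(-37.4) + 2·(-57.1) = -151.6
ΔH°rxn = (-48.2) − (-151.6) = 103.4 kcal/mol

ΔH°rxn = 103.4 kcal/mol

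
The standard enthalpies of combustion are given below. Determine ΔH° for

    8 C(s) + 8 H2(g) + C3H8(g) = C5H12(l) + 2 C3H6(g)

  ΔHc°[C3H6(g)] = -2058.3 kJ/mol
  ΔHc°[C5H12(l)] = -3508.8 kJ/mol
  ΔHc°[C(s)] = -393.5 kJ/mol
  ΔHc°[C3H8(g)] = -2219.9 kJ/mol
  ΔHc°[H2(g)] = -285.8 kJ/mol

ΔH° = -28.9 kJ/mol

With combustion enthalpies, reactants minus products:
= [8·(-393.5) + 8·(-285.8) + 1·(-2219.9)] − [1·(-3508.8) + 2·(-2058.3)]
= -28.9 kJ/mol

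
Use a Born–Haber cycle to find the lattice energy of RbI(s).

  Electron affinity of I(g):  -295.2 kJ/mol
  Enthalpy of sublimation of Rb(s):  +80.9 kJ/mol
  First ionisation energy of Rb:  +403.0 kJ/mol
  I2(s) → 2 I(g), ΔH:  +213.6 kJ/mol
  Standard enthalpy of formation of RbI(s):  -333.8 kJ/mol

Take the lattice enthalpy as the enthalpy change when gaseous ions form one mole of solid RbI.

ΔHf° = 1·ΔHsub + 1·(ΣIE) + 1/2·D(I2) + 1·EA + U
-333.8 = 1·(+80.9) + 1·(+403.0) + 1/2·(+213.6) + 1·(-295.2) + U
U = -333.8 − (+295.5) = -629.3 kJ/mol

U = -629.3 kJ/mol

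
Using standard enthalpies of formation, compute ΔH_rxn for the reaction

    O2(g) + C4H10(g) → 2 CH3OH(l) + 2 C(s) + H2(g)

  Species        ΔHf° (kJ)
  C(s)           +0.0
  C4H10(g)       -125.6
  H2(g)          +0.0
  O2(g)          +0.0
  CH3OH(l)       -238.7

ΔH_rxn = -351.8 kJ

Products: 2·(-238.7) + 2·(+0.0) + 1·(+0.0) = -477.4
Reactants: 1·(+0.0) + 1·(-125.6) = -125.6
ΔH_rxn = (-477.4) − (-125.6) = -351.8 kJ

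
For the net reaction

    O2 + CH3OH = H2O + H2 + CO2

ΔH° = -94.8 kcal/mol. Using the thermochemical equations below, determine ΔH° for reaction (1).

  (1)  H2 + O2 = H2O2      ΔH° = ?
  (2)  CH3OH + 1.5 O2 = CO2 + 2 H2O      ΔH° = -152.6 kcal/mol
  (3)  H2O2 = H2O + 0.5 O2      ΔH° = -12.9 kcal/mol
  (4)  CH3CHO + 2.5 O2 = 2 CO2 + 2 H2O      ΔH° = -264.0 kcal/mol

ΔH° = -44.9 kcal/mol

(1) reversed: contributes −x
(2) as written: -152.6 kcal/mol
(3) reversed: +12.9 kcal/mol
(4): not needed.
-94.8 = (-152.6) + (+12.9) − x
x = (-94.8 − (-139.7)) / (-1) = -44.9 kcal/mol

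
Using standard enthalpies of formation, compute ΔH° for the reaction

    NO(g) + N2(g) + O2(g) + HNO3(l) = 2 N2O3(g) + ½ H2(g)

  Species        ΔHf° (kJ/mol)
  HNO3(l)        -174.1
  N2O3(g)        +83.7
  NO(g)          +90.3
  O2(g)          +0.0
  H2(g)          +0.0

ΔH° = 251.2 kJ/mol

ΔH°rxn = Σ nΔHf°(products) − Σ nΔHf°(reactants).
Products: 2·(+83.7) + 1/2·(+0.0) = +167.4
Reactants: 1·(+90.3) + 1·(+0.0) + 1·(+0.0) + 1·(-174.1) = -83.8
ΔH° = (+167.4) − (-83.8) = 251.2 kJ/mol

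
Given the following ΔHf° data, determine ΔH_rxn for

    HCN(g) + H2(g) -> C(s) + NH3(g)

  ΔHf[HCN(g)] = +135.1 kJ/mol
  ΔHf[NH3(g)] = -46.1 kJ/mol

ΔH_rxn = -181.2 kJ/mol

Products: 1·(+0.0) + 1·(-46.1) = -46.1
Reactants: 1·(+135.1) + 1·(+0.0) = +135.1
ΔH_rxn = (-46.1) − (+135.1) = -181.2 kJ/mol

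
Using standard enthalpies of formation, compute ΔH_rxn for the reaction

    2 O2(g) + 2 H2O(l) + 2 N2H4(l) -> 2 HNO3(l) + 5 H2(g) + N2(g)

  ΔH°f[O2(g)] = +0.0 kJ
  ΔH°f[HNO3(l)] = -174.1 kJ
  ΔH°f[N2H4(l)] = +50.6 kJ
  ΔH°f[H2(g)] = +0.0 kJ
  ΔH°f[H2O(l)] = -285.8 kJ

ΔH_rxn = 122.2 kJ

ΔH°rxn = Σ nΔHf°(products) − Σ nΔHf°(reactants).
Products: 2·(-174.1) + 5·(+0.0) + 1·(+0.0) = -348.2
Reactants: 2·(+0.0) + 2·(-285.8) + 2·(+50.6) = -470.4
ΔH_rxn = (-348.2) − (-470.4) = 122.2 kJ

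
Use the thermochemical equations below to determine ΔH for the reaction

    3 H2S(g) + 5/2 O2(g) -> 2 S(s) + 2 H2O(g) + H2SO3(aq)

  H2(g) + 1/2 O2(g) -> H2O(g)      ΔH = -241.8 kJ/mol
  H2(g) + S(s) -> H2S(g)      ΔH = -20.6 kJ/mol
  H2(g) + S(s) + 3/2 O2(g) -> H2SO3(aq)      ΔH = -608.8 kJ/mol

ΔH = -1030.6 kJ/mol

equation 1 × 2 (×2 to match 2 H2O(g) in the target): (2)·(-241.8) = -483.6 kJ/mol
equation 2 reversed and × 3 (reverse to put H2S(g) on the reactant side; ×3 to match 3 H2S(g) in the target): (-3)·(-20.6) = +61.8 kJ/mol
equation 3 as written (H2SO3(aq) already on the product side): -608.8 kJ/mol
ΔH = (2)·(-241.8) + (-3)·(-20.6) + (1)·(-608.8) = -1030.6 kJ/mol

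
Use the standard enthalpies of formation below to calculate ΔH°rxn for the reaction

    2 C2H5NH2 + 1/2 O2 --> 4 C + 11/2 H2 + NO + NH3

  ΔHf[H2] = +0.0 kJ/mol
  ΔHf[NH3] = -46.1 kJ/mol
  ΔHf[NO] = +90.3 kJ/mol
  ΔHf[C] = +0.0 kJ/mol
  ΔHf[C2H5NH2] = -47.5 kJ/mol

ΔH°rxn = 139.2 kJ/mol

Products: 4·(+0.0) + 11/2·(+0.0) + 1·(+90.3) + 1·(-46.1) = +44.2
Reactants: 2·(-47.5) + 1/2·(+0.0) = -95.0
ΔH°rxn = (+44.2) − (-95.0) = 139.2 kJ/mol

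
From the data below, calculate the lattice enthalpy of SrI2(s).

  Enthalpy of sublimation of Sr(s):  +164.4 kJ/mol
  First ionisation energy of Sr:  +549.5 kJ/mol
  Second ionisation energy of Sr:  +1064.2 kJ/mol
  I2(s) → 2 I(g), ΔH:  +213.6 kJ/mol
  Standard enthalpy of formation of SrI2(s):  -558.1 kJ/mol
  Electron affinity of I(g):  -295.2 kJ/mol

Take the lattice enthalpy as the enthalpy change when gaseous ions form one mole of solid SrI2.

U = -1959.4 kJ/mol

ΔHf° = 1·ΔHsub + 1·(ΣIE) + 1·D(I2) + 2·EA + U
-558.1 = 1·(+164.4) + 1·(+1613.7) + 1·(+213.6) + 2·(-295.2) + U
U = -558.1 − (+1401.3) = -1959.4 kJ/mol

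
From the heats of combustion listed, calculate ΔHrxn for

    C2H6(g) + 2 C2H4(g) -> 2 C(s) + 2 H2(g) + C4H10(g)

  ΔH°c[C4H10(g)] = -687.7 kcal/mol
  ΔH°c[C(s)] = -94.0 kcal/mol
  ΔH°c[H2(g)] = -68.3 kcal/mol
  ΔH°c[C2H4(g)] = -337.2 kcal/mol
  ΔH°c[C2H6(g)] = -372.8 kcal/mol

Using ΔH = Σ nΔHc°(reactants) − Σ nΔHc°(products):
= [1·(-372.8) + 2·(-337.2)] − [2·(-94.0) + 2·(-68.3) + 1·(-687.7)]
= -34.9 kcal/mol

ΔHrxn = -34.9 kcal/mol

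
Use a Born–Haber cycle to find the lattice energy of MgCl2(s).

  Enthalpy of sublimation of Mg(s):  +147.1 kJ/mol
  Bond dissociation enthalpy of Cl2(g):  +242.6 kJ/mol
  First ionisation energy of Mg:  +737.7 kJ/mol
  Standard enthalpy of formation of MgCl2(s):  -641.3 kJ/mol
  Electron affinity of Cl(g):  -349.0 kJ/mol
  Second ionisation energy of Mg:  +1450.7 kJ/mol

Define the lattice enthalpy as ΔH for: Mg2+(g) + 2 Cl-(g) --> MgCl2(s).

U = -2521.4 kJ/mol

ΔHf° = 1·ΔHsub + 1·(ΣIE) + 1·D(Cl2) + 2·EA + U
-641.3 = 1·(+147.1) + 1·(+2188.4) + 1·(+242.6) + 2·(-349.0) + U
U = -641.3 − (+1880.1) = -2521.4 kJ/mol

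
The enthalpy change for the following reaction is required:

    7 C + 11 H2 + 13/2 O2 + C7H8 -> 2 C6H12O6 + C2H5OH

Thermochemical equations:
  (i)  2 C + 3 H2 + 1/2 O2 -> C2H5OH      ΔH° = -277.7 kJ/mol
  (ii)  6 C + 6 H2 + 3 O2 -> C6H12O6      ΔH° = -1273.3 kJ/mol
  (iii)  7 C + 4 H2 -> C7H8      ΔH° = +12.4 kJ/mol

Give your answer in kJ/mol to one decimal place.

(i) as written (C2H5OH already on the product side): -277.7 kJ/mol
(ii) × 2 (×2 to match 2 C6H12O6 in the target): (2)·(-1273.3) = -2546.6 kJ/mol
(iii) reversed (reverse to put C7H8 on the reactant side): -12.4 kJ/mol
Summing the manipulated equations, ΔH° = (1)·(-277.7) + (2)·(-1273.3) + (-1)·(+12.4) = -2836.7 kJ/mol

ΔH° = -2836.7 kJ/mol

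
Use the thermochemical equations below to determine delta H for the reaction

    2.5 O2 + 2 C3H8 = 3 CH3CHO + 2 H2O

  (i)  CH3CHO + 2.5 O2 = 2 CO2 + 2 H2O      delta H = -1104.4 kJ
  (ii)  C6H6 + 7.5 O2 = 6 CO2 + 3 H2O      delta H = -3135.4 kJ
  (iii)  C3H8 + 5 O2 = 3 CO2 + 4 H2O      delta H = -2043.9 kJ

(i) reversed and × 3: (-3)·(-1104.4) = +3313.2 kJ
(ii): not needed.
(iii) × 2: (2)·(-2043.9) = -4087.8 kJ
delta H = (-3)·(-1104.4) + (2)·(-2043.9) = -774.6 kJ

delta H = -774.6 kJ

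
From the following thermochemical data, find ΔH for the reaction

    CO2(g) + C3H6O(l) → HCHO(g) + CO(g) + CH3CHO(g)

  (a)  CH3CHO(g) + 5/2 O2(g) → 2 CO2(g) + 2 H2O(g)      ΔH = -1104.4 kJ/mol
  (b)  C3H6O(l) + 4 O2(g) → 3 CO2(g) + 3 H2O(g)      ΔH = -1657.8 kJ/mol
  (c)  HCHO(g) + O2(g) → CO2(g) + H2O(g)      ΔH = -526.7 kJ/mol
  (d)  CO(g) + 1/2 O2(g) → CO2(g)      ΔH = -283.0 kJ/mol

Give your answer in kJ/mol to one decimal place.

ΔH = 256.3 kJ/mol

(a) reversed: +1104.4 kJ/mol
(b) as written: -1657.8 kJ/mol
(c) reversed: +526.7 kJ/mol
(d) reversed: +283.0 kJ/mol
Summing the manipulated equations, ΔH = (+1104.4) + (-1657.8) + (+526.7) + (+283.0) = 256.3 kJ/mol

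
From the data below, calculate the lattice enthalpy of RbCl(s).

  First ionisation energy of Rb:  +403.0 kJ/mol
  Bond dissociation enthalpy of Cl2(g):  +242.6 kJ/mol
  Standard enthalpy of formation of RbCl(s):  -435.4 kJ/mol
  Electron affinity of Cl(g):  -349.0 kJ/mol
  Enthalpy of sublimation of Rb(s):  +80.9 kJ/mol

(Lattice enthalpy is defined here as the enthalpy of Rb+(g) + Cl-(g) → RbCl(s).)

ΔHf° = 1·ΔHsub + 1·(ΣIE) + 1/2·D(Cl2) + 1·EA + U
-435.4 = 1·(+80.9) + 1·(+403.0) + 1/2·(+242.6) + 1·(-349.0) + U
U = -435.4 − (+256.2) = -691.6 kJ/mol

U = -691.6 kJ/mol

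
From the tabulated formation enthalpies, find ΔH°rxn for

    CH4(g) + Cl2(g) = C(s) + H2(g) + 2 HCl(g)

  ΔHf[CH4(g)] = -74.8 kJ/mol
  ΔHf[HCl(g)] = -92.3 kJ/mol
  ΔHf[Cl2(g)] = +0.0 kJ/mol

ΔH°rxn = -109.8 kJ/mol

ΔH°rxn = Σ nΔHf°(products) − Σ nΔHf°(reactants).
Products: 1·(+0.0) + 1·(+0.0) + 2·(-92.3) = -184.6
Reactants: 1·(-74.8) + 1·(+0.0) = -74.8
ΔH°rxn = (-184.6) − (-74.8) = -109.8 kJ/mol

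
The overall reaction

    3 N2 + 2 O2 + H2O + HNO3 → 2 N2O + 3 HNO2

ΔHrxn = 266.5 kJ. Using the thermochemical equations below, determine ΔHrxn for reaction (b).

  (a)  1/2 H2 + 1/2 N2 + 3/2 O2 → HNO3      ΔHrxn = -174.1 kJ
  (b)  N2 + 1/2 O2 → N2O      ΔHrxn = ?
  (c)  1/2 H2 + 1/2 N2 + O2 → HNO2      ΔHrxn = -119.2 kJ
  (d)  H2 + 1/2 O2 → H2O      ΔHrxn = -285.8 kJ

(a) reversed (reverse to put HNO3 on the reactant side): +174.1 kJ
(b) × 2 (scale by 2 for the 2 N2O): contributes 2·x
(c) × 3 (scale by 3 for the 3 HNO2): (3)·(-119.2) = -357.6 kJ
(d) reversed (reverse to put H2O on the reactant side): +285.8 kJ
+266.5 = (+174.1) + (-357.6) + (+285.8) + 2·x
x = (+266.5 − (+102.3)) / (2) = 82.1 kJ

ΔHrxn = 82.1 kJ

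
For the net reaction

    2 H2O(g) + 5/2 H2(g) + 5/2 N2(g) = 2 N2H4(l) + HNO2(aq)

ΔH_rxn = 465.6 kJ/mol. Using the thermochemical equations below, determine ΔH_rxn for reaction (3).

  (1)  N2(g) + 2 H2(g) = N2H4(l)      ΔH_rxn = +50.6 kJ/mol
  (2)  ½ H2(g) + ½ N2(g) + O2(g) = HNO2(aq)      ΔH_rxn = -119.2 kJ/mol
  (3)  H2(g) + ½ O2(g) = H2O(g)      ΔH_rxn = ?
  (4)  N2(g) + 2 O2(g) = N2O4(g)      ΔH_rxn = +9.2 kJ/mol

(1) × 2 (scale by 2 for the 2 N2H4(l)): (2)·(+50.6) = +101.2 kJ/mol
(2) as written (HNO2(aq) already on the product side): -119.2 kJ/mol
(3) reversed and × 2 (H2O(g) must end up as a reactant; scale by 2 for the 2 H2O(g)): contributes −2·x
(4): not needed (N2O4(g) appears nowhere else).
+465.6 = (+101.2) + (-119.2) − 2·x
x = (+465.6 − (-18.0)) / (-2) = -241.8 kJ/mol

ΔH_rxn = -241.8 kJ/mol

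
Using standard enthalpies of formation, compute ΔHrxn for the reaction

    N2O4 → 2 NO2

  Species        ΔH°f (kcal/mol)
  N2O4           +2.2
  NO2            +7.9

Products: 2·(+7.9) = +15.8
Reactants: 1·(+2.2) = +2.2
ΔHrxn = (+15.8) − (+2.2) = 13.6 kcal/mol

ΔHrxn = 13.6 kcal/mol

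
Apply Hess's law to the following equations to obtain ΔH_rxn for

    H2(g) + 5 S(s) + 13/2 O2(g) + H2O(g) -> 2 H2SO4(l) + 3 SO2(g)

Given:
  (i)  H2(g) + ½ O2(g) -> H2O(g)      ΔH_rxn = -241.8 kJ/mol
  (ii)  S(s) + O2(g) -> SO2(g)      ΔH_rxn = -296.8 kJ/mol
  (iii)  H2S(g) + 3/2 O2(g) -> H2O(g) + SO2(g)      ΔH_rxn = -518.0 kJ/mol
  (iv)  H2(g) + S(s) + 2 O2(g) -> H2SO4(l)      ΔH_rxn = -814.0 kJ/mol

(i) reversed: +241.8 kJ/mol
(ii) × 3: (3)·(-296.8) = -890.4 kJ/mol
(iii): not needed.
(iv) × 2: (2)·(-814.0) = -1628.0 kJ/mol
ΔH_rxn = (-1)·(-241.8) + (3)·(-296.8) + (2)·(-814.0) = -2276.6 kJ/mol

ΔH_rxn = -2276.6 kJ/mol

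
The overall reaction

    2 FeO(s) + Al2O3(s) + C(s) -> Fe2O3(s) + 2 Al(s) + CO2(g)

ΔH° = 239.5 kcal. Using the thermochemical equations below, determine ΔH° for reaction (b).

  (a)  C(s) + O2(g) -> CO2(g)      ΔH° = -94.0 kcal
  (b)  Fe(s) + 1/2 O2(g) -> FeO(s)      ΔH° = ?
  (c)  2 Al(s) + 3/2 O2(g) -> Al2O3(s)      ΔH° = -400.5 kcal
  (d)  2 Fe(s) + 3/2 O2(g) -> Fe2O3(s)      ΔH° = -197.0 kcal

(a) as written: -94.0 kcal
(b) reversed and × 2: contributes −2·x
(c) reversed: +400.5 kcal
(d) as written: -197.0 kcal
+239.5 = (-94.0) + (+400.5) + (-197.0) − 2·x
x = (+239.5 − (+109.5)) / (-2) = -65.0 kcal

ΔH° = -65.0 kcal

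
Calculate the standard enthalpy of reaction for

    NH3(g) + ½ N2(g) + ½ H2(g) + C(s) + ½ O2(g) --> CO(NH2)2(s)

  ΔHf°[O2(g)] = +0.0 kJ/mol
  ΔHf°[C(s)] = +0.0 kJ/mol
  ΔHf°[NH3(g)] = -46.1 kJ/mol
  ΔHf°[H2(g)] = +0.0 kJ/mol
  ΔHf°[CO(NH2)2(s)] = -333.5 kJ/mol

Products: 1·(-333.5) = -333.5
Reactants: 1·(-46.1) + 1/2·(+0.0) + 1/2·(+0.0) + 1·(+0.0) + 1/2·(+0.0) = -46.1
ΔH°rxn = (-333.5) − (-46.1) = -287.4 kJ/mol

ΔH°rxn = -287.4 kJ/mol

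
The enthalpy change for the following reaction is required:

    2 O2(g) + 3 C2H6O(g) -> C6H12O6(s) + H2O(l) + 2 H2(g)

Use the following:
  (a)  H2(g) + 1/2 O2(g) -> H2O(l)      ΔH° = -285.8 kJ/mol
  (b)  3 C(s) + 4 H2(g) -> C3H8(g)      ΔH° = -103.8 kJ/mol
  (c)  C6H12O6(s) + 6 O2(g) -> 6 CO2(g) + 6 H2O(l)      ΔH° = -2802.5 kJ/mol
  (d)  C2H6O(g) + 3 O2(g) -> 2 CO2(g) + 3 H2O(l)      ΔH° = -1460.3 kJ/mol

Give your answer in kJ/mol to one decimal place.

ΔH° = -1006.8 kJ/mol

(a) reversed and × 2: (-2)·(-285.8) = +571.6 kJ/mol
(b): not needed.
(c) reversed: +2802.5 kJ/mol
(d) × 3: (3)·(-1460.3) = -4380.9 kJ/mol
By Hess's law, ΔH° = (+571.6) + (+2802.5) + (-4380.9) = -1006.8 kJ/mol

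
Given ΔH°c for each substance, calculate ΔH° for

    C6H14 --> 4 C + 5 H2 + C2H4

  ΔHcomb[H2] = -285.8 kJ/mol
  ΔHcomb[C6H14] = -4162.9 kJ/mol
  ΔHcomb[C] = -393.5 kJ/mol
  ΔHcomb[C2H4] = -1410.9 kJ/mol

Using ΔH = Σ nΔHc°(reactants) − Σ nΔHc°(products):
= [1·(-4162.9)] − [4·(-393.5) + 5·(-285.8) + 1·(-1410.9)]
= 251.0 kJ/mol

ΔH° = 251.0 kJ/mol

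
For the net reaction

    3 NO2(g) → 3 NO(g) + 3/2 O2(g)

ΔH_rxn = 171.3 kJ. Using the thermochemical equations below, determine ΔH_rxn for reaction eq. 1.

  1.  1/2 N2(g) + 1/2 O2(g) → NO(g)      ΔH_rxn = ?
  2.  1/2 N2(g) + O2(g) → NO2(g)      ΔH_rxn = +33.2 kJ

ΔH_rxn = 90.3 kJ

eq. 1 × 3: contributes 3·x
eq. 2 reversed and × 3: (-3)·(+33.2) = -99.6 kJ
+171.3 = (-99.6) + 3·x
x = (+171.3 − (-99.6)) / (3) = 90.3 kJ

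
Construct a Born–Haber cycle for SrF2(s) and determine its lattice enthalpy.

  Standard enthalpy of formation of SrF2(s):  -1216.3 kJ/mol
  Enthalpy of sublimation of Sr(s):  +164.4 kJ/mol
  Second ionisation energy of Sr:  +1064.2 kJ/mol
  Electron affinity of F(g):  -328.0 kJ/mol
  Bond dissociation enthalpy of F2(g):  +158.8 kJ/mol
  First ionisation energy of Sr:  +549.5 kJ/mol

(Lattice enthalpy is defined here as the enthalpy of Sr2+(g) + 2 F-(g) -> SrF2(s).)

ΔHf° = 1·ΔHsub + 1·(ΣIE) + 1·D(F2) + 2·EA + U
-1216.3 = 1·(+164.4) + 1·(+1613.7) + 1·(+158.8) + 2·(-328.0) + U
U = -1216.3 − (+1280.9) = -2497.2 kJ/mol

U = -2497.2 kJ/mol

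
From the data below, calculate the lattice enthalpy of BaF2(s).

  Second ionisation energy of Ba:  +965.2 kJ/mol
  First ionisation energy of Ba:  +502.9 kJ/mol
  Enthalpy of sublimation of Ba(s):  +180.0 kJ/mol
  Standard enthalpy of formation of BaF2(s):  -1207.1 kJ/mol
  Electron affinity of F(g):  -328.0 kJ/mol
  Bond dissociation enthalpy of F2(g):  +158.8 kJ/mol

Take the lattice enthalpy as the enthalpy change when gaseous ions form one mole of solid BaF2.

U = -2358.0 kJ/mol

ΔHf° = 1·ΔHsub + 1·(ΣIE) + 1·D(F2) + 2·EA + U
-1207.1 = 1·(+180.0) + 1·(+1468.1) + 1·(+158.8) + 2·(-328.0) + U
U = -1207.1 − (+1150.9) = -2358.0 kJ/mol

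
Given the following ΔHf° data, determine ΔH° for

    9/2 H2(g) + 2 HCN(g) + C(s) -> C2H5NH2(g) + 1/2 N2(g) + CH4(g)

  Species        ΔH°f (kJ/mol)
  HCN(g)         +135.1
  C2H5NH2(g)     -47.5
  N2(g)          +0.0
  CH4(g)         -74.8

Products: 1·(-47.5) + 1/2·(+0.0) + 1·(-74.8) = -122.3
Reactants: 9/2·(+0.0) + 2·(+135.1) + 1·(+0.0) = +270.2
ΔH° = (-122.3) − (+270.2) = -392.5 kJ/mol

ΔH° = -392.5 kJ/mol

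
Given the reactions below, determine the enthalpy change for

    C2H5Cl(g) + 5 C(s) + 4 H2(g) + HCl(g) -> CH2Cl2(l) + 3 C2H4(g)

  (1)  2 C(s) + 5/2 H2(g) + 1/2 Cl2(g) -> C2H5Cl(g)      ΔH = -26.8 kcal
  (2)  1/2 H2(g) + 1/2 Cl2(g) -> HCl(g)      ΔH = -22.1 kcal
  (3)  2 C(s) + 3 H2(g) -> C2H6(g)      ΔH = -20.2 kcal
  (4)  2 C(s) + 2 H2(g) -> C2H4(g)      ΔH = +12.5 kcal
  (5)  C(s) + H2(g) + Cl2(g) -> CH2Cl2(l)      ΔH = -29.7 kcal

ΔH = 56.7 kcal

(1) reversed: +26.8 kcal
(2) reversed: +22.1 kcal
(3): not needed.
(4) × 3: (3)·(+12.5) = +37.5 kcal
(5) as written: -29.7 kcal
Combining the equations, ΔH = (+26.8) + (+22.1) + (+37.5) + (-29.7) = 56.7 kcal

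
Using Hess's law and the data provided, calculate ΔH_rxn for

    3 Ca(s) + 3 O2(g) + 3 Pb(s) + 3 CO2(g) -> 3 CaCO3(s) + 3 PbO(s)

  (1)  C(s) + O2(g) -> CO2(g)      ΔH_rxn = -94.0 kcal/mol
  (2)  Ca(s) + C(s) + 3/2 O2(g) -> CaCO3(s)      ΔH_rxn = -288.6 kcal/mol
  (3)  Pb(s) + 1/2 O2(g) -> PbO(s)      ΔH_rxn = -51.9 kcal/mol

(1) reversed and × 3 (CO2(g) must end up as a reactant; ×3 to match 3 CO2(g) in the target): (-3)·(-94.0) = +282.0 kcal/mol
(2) × 3 (×3 to match 3 CaCO3(s) in the target): (3)·(-288.6) = -865.8 kcal/mol
(3) × 3 (scale by 3 for the 3 PbO(s)): (3)·(-51.9) = -155.7 kcal/mol
ΔH_rxn = (-3)·(-94.0) + (3)·(-288.6) + (3)·(-51.9) = -739.5 kcal/mol

ΔH_rxn = -739.5 kcal/mol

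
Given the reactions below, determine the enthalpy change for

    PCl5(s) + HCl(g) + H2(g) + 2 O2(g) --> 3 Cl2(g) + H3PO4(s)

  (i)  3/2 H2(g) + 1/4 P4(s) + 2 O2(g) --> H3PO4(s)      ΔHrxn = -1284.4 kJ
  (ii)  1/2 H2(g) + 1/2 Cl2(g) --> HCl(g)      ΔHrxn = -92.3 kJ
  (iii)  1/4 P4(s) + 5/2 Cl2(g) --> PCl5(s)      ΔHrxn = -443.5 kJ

(i) as written (H3PO4(s) already on the product side): -1284.4 kJ
(ii) reversed (HCl(g) must end up as a reactant): +92.3 kJ
(iii) reversed (PCl5(s) must end up as a reactant): +443.5 kJ
By Hess's law, ΔHrxn = (-1284.4) + (+92.3) + (+443.5) = -748.6 kJ

ΔHrxn = -748.6 kJ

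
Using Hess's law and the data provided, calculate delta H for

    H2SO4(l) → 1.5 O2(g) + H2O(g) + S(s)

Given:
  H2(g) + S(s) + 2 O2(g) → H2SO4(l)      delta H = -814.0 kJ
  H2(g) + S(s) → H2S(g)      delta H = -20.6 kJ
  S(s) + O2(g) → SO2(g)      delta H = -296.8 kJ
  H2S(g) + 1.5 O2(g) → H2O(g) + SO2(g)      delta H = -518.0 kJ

delta H = 572.2 kJ

equation 1 reversed: +814.0 kJ
equation 2 as written: -20.6 kJ
equation 3 reversed: +296.8 kJ
equation 4 as written: -518.0 kJ
Since enthalpy is a state function, delta H = (-1)·(-814.0) + (1)·(-20.6) + (-1)·(-296.8) + (1)·(-518.0) = 572.2 kJ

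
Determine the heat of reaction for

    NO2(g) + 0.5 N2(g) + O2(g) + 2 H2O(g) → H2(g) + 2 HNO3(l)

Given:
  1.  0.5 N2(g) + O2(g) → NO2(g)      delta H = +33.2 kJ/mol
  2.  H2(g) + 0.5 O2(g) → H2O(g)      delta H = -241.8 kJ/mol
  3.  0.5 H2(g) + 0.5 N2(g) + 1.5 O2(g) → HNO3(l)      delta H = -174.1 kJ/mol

eq. 1 reversed (reverse to put NO2(g) on the reactant side): -33.2 kJ/mol
eq. 2 reversed and × 2 (reverse to put H2O(g) on the reactant side; scale by 2 for the 2 H2O(g)): (-2)·(-241.8) = +483.6 kJ/mol
eq. 3 × 2 (scale by 2 for the 2 HNO3(l)): (2)·(-174.1) = -348.2 kJ/mol
Since enthalpy is a state function, delta H = (-1)·(+33.2) + (-2)·(-241.8) + (2)·(-174.1) = 102.2 kJ/mol

delta H = 102.2 kJ/mol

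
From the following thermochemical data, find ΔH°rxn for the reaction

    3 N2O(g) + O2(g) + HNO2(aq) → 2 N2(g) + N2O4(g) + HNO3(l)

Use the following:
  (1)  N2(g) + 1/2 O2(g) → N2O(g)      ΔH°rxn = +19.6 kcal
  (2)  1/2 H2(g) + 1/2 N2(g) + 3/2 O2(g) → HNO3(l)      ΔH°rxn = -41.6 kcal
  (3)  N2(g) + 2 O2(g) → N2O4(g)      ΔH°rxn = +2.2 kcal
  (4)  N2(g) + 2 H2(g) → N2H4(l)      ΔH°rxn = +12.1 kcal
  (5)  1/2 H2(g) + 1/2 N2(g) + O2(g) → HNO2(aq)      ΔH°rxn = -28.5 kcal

ΔH°rxn = -69.7 kcal

(1) reversed and × 3 (reverse to put N2O(g) on the reactant side; ×3 to match 3 N2O(g) in the target): (-3)·(+19.6) = -58.8 kcal
(2) as written (HNO3(l) already on the product side): -41.6 kcal
(3) as written (N2O4(g) already on the product side): +2.2 kcal
(4): not needed (N2H4(l) appears nowhere else).
(5) reversed (reverse to put HNO2(aq) on the reactant side): +28.5 kcal
ΔH°rxn = (-3)·(+19.6) + (1)·(-41.6) + (1)·(+2.2) + (-1)·(-28.5) = -69.7 kcal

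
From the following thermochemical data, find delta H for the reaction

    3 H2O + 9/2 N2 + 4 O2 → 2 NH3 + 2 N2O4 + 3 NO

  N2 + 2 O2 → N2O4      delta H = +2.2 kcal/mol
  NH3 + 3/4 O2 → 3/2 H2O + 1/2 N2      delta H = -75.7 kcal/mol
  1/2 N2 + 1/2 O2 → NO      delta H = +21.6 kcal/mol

delta H = 220.6 kcal/mol

equation 1 × 2: (2)·(+2.2) = +4.4 kcal/mol
equation 2 reversed and × 2: (-2)·(-75.7) = +151.4 kcal/mol
equation 3 × 3: (3)·(+21.6) = +64.8 kcal/mol
delta H = (+4.4) + (+151.4) + (+64.8) = 220.6 kcal/mol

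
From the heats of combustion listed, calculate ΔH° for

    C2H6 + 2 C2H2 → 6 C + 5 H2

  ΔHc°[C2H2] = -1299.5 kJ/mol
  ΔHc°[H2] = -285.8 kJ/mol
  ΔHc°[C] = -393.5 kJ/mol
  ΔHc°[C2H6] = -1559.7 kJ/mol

ΔH° = -368.7 kJ/mol

With combustion enthalpies, reactants minus products:
= [1·(-1559.7) + 2·(-1299.5)] − [6·(-393.5) + 5·(-285.8)]
= -368.7 kJ/mol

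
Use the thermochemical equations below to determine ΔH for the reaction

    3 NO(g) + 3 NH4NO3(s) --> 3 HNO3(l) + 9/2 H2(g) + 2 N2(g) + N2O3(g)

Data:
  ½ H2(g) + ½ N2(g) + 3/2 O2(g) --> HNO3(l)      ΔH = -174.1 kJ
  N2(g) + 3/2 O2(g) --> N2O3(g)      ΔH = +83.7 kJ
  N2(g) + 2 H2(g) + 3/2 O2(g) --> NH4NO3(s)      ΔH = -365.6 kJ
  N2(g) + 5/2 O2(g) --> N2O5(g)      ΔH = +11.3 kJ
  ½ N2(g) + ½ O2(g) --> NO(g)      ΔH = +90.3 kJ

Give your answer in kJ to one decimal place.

equation 1 × 3: (3)·(-174.1) = -522.3 kJ
equation 2 as written: +83.7 kJ
equation 3 reversed and × 3: (-3)·(-365.6) = +1096.8 kJ
equation 4: not needed.
equation 5 reversed and × 3: (-3)·(+90.3) = -270.9 kJ
ΔH = (-522.3) + (+83.7) + (+1096.8) + (-270.9) = 387.3 kJ

ΔH = 387.3 kJ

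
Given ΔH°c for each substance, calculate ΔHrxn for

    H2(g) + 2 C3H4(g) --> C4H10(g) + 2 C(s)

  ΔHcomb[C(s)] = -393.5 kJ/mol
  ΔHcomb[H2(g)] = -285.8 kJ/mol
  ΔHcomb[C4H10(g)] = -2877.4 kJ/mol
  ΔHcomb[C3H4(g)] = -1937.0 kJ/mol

ΔHrxn = -495.4 kJ/mol

Using ΔH = Σ nΔHc°(reactants) − Σ nΔHc°(products):
= [1·(-285.8) + 2·(-1937.0)] − [1·(-2877.4) + 2·(-393.5)]
= -495.4 kJ/mol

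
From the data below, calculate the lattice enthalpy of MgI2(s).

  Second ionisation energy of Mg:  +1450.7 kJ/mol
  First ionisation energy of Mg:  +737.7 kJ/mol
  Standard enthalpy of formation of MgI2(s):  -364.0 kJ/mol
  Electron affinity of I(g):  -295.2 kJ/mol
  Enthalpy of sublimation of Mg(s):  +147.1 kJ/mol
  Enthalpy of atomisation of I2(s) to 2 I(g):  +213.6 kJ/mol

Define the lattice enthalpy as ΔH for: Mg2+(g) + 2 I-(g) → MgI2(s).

ΔHf° = 1·ΔHsub + 1·(ΣIE) + 1·D(I2) + 2·EA + U
-364.0 = 1·(+147.1) + 1·(+2188.4) + 1·(+213.6) + 2·(-295.2) + U
U = -364.0 − (+1958.7) = -2322.7 kJ/mol

U = -2322.7 kJ/mol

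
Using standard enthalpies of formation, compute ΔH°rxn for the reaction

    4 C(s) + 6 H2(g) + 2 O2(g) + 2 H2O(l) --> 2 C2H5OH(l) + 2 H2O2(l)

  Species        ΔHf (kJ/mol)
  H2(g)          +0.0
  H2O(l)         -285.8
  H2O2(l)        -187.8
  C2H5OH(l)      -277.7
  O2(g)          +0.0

ΔH°rxn = Σ nΔHf°(products) − Σ nΔHf°(reactants).
Products: 2·(-277.7) + 2·(-187.8) = -931.0
Reactants: 4·(+0.0) + 6·(+0.0) + 2·(+0.0) + 2·(-285.8) = -571.6
ΔH°rxn = (-931.0) − (-571.6) = -359.4 kJ/mol

ΔH°rxn = -359.4 kJ/mol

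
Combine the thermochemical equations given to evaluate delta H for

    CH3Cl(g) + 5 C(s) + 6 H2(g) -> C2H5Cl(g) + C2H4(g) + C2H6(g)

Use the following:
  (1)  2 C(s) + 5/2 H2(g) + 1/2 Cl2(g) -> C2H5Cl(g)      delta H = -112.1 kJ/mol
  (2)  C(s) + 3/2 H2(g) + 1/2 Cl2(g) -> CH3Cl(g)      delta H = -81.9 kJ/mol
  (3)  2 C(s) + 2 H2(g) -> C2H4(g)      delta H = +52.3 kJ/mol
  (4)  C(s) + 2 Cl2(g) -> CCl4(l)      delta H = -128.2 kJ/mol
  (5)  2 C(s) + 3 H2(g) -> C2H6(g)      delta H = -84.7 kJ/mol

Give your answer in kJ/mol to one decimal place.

delta H = -62.6 kJ/mol

(1) as written: -112.1 kJ/mol
(2) reversed: +81.9 kJ/mol
(3) as written: +52.3 kJ/mol
(4): not needed.
(5) as written: -84.7 kJ/mol
By Hess's law, delta H = (-112.1) + (+81.9) + (+52.3) + (-84.7) = -62.6 kJ/mol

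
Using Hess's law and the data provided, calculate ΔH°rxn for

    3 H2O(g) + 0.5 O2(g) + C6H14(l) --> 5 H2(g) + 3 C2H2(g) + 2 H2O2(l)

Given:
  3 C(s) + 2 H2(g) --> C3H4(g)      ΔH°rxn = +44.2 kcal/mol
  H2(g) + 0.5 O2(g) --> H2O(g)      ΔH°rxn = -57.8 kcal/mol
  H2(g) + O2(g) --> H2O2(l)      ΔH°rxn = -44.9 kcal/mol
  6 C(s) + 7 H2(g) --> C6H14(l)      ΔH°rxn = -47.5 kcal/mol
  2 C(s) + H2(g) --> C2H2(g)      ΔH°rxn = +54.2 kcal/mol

ΔH°rxn = 293.7 kcal/mol

equation 1: not needed.
equation 2 reversed and × 3: (-3)·(-57.8) = +173.4 kcal/mol
equation 3 × 2: (2)·(-44.9) = -89.8 kcal/mol
equation 4 reversed: +47.5 kcal/mol
equation 5 × 3: (3)·(+54.2) = +162.6 kcal/mol
By Hess's law, ΔH°rxn = (-3)·(-57.8) + (2)·(-44.9) + (-1)·(-47.5) + (3)·(+54.2) = 293.7 kcal/mol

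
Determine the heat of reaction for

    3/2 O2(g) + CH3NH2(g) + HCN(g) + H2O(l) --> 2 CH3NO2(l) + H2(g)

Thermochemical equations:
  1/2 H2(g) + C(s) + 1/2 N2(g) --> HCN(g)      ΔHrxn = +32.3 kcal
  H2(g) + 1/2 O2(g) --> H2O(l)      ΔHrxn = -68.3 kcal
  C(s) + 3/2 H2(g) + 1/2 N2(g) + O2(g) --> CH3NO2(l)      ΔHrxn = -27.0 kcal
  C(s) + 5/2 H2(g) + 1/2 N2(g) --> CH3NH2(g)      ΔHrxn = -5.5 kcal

ΔHrxn = -12.5 kcal

equation 1 reversed (HCN(g) must end up as a reactant): -32.3 kcal
equation 2 reversed (H2O(l) must end up as a reactant): +68.3 kcal
equation 3 × 2 (scale by 2 for the 2 CH3NO2(l)): (2)·(-27.0) = -54.0 kcal
equation 4 reversed (CH3NH2(g) must end up as a reactant): +5.5 kcal
ΔHrxn = (-1)·(+32.3) + (-1)·(-68.3) + (2)·(-27.0) + (-1)·(-5.5) = -12.5 kcal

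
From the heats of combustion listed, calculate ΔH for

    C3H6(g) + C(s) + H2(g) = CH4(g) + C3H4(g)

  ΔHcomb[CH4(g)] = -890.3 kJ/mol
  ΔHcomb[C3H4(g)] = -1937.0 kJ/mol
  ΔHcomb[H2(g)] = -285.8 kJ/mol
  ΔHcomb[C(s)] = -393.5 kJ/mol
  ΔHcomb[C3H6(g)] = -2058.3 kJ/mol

ΔH = 89.7 kJ/mol

With combustion enthalpies, reactants minus products:
= [1·(-2058.3) + 1·(-393.5) + 1·(-285.8)] − [1·(-890.3) + 1·(-1937.0)]
= 89.7 kJ/mol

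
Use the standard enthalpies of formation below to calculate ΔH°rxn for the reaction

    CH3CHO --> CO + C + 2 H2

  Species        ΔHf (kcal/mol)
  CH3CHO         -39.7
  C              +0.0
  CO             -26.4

ΔH°rxn = Σ nΔHf°(products) − Σ nΔHf°(reactants).
Products: 1·(-26.4) + 1·(+0.0) + 2·(+0.0) = -26.4
Reactants: 1·(-39.7) = -39.7
ΔH°rxn = (-26.4) − (-39.7) = 13.3 kcal/mol

ΔH°rxn = 13.3 kcal/mol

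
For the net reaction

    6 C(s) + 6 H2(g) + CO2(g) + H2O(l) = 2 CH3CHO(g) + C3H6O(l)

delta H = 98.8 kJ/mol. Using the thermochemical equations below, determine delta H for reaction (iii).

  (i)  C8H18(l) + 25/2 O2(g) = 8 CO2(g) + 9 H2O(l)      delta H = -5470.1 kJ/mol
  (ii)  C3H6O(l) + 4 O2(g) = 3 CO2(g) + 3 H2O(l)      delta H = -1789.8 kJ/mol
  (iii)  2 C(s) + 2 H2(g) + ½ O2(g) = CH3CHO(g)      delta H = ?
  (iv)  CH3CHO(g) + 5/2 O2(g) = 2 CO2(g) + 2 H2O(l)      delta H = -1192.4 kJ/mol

(i): not needed.
(ii) reversed: +1789.8 kJ/mol
(iii) × 3: contributes 3·x
(iv) as written: -1192.4 kJ/mol
+98.8 = (+1789.8) + (-1192.4) + 3·x
x = (+98.8 − (+597.4)) / (3) = -166.2 kJ/mol

delta H = -166.2 kJ/mol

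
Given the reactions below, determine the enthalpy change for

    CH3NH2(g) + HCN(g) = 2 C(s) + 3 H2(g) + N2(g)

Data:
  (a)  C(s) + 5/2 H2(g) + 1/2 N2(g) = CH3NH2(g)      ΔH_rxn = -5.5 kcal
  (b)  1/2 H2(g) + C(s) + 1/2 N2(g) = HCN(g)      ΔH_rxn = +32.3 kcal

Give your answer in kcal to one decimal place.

(a) reversed (reverse to put CH3NH2(g) on the reactant side): +5.5 kcal
(b) reversed (HCN(g) must end up as a reactant): -32.3 kcal
By Hess's law, ΔH_rxn = (-1)·(-5.5) + (-1)·(+32.3) = -26.8 kcal

ΔH_rxn = -26.8 kcal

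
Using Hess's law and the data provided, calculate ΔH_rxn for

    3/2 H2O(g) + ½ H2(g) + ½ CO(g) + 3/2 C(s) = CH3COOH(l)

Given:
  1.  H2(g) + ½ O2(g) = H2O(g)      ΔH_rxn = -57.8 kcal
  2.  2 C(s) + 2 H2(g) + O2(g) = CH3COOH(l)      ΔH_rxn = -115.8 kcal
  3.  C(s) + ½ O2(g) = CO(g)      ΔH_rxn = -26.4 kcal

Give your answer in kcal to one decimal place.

ΔH_rxn = -15.9 kcal

eq. 1 reversed and × 3/2: (-3/2)·(-57.8) = +86.7 kcal
eq. 2 as written: -115.8 kcal
eq. 3 reversed and × 1/2: (-1/2)·(-26.4) = +13.2 kcal
Summing the manipulated equations, ΔH_rxn = (-3/2)·(-57.8) + (1)·(-115.8) + (-1/2)·(-26.4) = -15.9 kcal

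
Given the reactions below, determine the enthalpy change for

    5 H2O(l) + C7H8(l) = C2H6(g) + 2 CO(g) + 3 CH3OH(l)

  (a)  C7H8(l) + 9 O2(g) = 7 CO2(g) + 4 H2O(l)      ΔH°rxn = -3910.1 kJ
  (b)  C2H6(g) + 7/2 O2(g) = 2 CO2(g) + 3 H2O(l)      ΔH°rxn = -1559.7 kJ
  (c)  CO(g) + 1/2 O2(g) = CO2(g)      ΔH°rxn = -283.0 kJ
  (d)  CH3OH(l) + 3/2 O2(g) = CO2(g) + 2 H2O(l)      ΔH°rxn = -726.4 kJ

(a) as written (C7H8(l) already on the reactant side): -3910.1 kJ
(b) reversed (C2H6(g) must end up as a product): +1559.7 kJ
(c) reversed and × 2 (reverse to put CO(g) on the product side; ×2 to match 2 CO(g) in the target): (-2)·(-283.0) = +566.0 kJ
(d) reversed and × 3 (CH3OH(l) must end up as a product; scale by 3 for the 3 CH3OH(l)): (-3)·(-726.4) = +2179.2 kJ
ΔH°rxn = (-3910.1) + (+1559.7) + (+566.0) + (+2179.2) = 394.8 kJ

ΔH°rxn = 394.8 kJ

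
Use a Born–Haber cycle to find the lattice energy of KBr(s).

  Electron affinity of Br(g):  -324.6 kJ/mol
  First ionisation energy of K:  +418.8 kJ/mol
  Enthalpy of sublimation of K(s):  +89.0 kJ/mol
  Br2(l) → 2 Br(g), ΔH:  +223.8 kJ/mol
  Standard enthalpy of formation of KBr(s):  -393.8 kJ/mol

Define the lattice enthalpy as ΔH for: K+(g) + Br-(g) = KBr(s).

ΔHf° = 1·ΔHsub + 1·(ΣIE) + 1/2·D(Br2) + 1·EA + U
-393.8 = 1·(+89.0) + 1·(+418.8) + 1/2·(+223.8) + 1·(-324.6) + U
U = -393.8 − (+295.1) = -688.9 kJ/mol

U = -688.9 kJ/mol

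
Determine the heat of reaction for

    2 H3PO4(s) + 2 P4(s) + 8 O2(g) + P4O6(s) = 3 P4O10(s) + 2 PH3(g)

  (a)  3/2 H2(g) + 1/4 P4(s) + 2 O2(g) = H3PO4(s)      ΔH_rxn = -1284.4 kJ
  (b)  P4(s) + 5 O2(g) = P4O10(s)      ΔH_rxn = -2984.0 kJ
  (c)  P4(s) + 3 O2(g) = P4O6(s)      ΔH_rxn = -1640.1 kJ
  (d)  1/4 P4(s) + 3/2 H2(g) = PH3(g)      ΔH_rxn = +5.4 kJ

(a) reversed and × 2 (reverse to put H3PO4(s) on the reactant side; ×2 to match 2 H3PO4(s) in the target): (-2)·(-1284.4) = +2568.8 kJ
(b) × 3 (×3 to match 3 P4O10(s) in the target): (3)·(-2984.0) = -8952.0 kJ
(c) reversed (P4O6(s) must end up as a reactant): +1640.1 kJ
(d) × 2 (×2 to match 2 PH3(g) in the target): (2)·(+5.4) = +10.8 kJ
Summing the manipulated equations, ΔH_rxn = (-2)·(-1284.4) + (3)·(-2984.0) + (-1)·(-1640.1) + (2)·(+5.4) = -4732.3 kJ

ΔH_rxn = -4732.3 kJ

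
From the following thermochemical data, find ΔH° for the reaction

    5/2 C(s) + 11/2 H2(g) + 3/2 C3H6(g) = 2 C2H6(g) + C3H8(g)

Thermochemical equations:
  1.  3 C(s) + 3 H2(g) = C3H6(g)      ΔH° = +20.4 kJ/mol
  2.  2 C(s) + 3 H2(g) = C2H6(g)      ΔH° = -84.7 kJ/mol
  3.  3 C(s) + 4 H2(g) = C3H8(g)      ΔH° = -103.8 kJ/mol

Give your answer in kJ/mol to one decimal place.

ΔH° = -303.8 kJ/mol

eq. 1 reversed and × 3/2 (reverse to put C3H6(g) on the reactant side; ×3/2 to match 3/2 C3H6(g) in the target): (-3/2)·(+20.4) = -30.6 kJ/mol
eq. 2 × 2 (scale by 2 for the 2 C2H6(g)): (2)·(-84.7) = -169.4 kJ/mol
eq. 3 as written (C3H8(g) already on the product side): -103.8 kJ/mol
ΔH° = (-30.6) + (-169.4) + (-103.8) = -303.8 kJ/mol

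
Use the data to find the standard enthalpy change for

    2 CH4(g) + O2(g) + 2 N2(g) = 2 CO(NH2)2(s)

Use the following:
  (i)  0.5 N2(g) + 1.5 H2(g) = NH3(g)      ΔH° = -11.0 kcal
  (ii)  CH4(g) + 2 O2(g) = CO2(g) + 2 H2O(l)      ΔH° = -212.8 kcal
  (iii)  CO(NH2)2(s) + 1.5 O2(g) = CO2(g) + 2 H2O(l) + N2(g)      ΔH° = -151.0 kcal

ΔH° = -123.6 kcal

(i): not needed (NH3(g) appears nowhere else).
(ii) × 2 (×2 to match 2 CH4(g) in the target): (2)·(-212.8) = -425.6 kcal
(iii) reversed and × 2 (CO(NH2)2(s) must end up as a product; ×2 to match 2 CO(NH2)2(s) in the target): (-2)·(-151.0) = +302.0 kcal
By Hess's law, ΔH° = (-425.6) + (+302.0) = -123.6 kcal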